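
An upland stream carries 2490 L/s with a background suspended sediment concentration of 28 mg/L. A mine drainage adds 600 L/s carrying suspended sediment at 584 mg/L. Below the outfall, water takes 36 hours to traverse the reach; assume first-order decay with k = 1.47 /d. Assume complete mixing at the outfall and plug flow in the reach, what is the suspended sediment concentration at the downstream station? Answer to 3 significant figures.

15.0 mg/L

After mixing, C = (2490·28.00 + 600.0·584.0) / 3090 = 420100/3090 = 136.0 mg/L.
Decay over the reach: 136.0·exp(−kt) = 136.0·0.1103 = 14.99 mg/L.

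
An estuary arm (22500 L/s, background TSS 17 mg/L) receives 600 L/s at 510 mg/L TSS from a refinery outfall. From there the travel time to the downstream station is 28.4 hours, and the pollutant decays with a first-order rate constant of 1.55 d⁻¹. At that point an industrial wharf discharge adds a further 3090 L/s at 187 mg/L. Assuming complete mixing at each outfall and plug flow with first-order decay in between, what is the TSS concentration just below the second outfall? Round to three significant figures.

After mixing, C = (22500·17.00 + 600.0·510.0) / 23100 = 688500/23100 = 29.81 mg/L; combined flow 23100 L/s.
Applying C = C₀e^(−kt): 29.81 × 0.1597 = 4.761 mg/L.
Second outfall: C = (23100·4.761 + 3090·187.0)/26190 = 26.26 mg/L.

26.3 mg/L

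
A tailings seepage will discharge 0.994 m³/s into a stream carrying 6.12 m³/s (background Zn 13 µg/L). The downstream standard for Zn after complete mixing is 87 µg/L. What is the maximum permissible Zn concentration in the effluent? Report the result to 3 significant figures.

At the limit, (Qr·Cr + Qe·Cₑ)/(Qr + Qe) = 87:
Cₑ = (7.114·87 − 6.120·13.00) / 0.9940 = 542.6 µg/L.

543 µg/L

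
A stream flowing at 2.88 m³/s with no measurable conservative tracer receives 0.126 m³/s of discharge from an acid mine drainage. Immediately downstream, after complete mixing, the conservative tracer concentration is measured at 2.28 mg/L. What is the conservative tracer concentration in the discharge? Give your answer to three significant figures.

54.4 mg/L

Mass balance: 2.880·0 + 0.1260·Cₑ = 3.006·2.280
→ Cₑ = (3.006·2.280 − 2.880·0) / 0.1260 = 54.39 mg/L.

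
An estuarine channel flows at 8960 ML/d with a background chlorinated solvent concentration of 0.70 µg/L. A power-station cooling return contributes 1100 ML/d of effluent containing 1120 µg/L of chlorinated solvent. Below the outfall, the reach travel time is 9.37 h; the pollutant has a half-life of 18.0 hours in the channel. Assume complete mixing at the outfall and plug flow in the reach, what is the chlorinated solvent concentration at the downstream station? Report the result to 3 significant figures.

85.8 µg/L

Mixed concentration C = ΣQC/ΣQ = (8960·0.7000 + 1100·1120) / 10060 = 1238000/10060 = 123.1 µg/L.
Half-life 18.0 h → k = ln 2 / 18.0 = 0.03851 h⁻¹ = 0.9242 d⁻¹.
Decay over the reach: 123.1·exp(−kt) = 123.1·0.6971 = 85.81 µg/L.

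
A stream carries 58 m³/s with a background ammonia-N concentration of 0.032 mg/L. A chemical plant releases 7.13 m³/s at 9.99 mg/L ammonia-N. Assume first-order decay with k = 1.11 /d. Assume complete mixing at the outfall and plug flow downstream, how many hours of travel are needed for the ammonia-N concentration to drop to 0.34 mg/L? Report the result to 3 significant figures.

25.8 h

After mixing, C = (58.00·0.03200 + 7.130·9.990) / 65.13 = 73.08/65.13 = 1.122 mg/L.
1.122·exp(−k·t) = 0.34 → t = ln(1.122/0.34)/k = 92940 s = 25.82 h.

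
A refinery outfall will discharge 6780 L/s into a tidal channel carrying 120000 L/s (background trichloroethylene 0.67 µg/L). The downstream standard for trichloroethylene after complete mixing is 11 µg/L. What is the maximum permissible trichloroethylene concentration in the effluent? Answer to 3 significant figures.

194 µg/L

At the limit, (Qr·Cr + Qe·Cₑ)/(Qr + Qe) = 11:
Cₑ = (126800·11 − 120000·0.6700) / 6780 = 193.8 µg/L.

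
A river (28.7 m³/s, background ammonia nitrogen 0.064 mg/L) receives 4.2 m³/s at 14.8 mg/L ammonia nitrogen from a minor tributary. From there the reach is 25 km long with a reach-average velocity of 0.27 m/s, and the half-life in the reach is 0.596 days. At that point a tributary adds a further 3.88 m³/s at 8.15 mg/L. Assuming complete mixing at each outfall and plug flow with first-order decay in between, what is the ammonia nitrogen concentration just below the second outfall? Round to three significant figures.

Conservation of mass: C = (28.70·0.06400 + 4.200·14.80) / 32.90 = 64.00/32.90 = 1.945 mg/L; combined flow 32.90 m³/s.
Travel time t = 25·1000 / 0.27 = 92590 s = 25.72 h.
Half-life 0.596 d → k = ln 2 / 0.596 = 1.163 d⁻¹.
Decay over the reach: 1.945·exp(−kt) = 1.945·0.2876 = 0.5593 mg/L.
Second outfall: C = (32.90·0.5593 + 3.880·8.150)/36.78 = 1.360 mg/L.

1.36 mg/L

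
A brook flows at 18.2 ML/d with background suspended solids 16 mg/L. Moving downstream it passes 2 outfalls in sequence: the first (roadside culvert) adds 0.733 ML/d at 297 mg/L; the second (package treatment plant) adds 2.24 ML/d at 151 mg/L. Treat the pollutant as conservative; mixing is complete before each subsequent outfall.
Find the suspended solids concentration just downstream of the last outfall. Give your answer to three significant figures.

Outfall 1: combined Q = 18.93 ML/d; C = (18.20·16.00 + 0.7330·297.0)/18.93 = 26.88 mg/L.
Outfall 2: combined Q = 21.17 ML/d; C = (18.93·26.88 + 2.240·151.0)/21.17 = 40.01 mg/L.

40.0 mg/L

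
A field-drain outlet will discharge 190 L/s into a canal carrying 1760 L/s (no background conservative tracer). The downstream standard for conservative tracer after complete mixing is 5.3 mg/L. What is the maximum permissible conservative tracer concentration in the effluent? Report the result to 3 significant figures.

At the limit, (Qr·Cr + Qe·Cₑ)/(Qr + Qe) = 5.3:
Cₑ = (1950·5.3 − 1760·0) / 190.0 = 54.39 mg/L.

54.4 mg/L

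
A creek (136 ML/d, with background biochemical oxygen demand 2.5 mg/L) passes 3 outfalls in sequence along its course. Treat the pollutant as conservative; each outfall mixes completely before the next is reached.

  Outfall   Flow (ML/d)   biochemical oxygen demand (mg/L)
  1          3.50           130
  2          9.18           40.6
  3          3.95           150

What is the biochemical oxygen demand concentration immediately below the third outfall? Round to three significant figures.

11.5 mg/L

Outfall 1: combined Q = 139.5 ML/d; C = (136.0·2.500 + 3.500·130.0)/139.5 = 5.699 mg/L.
Outfall 2: combined Q = 148.7 ML/d; C = (139.5·5.699 + 9.180·40.60)/148.7 = 7.854 mg/L.
Outfall 3: combined Q = 152.6 ML/d; C = (148.7·7.854 + 3.950·150.0)/152.6 = 11.53 mg/L.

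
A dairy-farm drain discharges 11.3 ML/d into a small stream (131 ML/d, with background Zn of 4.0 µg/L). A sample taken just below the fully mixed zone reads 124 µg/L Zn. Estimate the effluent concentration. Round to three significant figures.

Mass balance: 131.0·4.000 + 11.30·Cₑ = 142.3·124.0
→ Cₑ = (142.3·124.0 − 131.0·4.000) / 11.30 = 1515 µg/L.

1520 µg/L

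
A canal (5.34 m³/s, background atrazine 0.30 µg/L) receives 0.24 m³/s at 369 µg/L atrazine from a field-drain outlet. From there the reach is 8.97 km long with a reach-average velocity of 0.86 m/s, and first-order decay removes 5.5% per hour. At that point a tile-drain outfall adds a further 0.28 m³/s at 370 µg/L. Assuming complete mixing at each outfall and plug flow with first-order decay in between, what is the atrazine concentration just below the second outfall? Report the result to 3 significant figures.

After mixing, C = (5.340·0.3000 + 0.2400·369.0) / 5.580 = 90.16/5.580 = 16.16 µg/L; combined flow 5.580 m³/s.
Travel time t = 8.97·1000 / 0.86 = 10430 s = 2.897 h.
5.5%/h lost → k = −ln(1 − 0.055) = 0.05657 h⁻¹.
Applying C = C₀e^(−kt): 16.16 × 0.8488 = 13.72 µg/L.
Second outfall: C = (5.580·13.72 + 0.2800·370.0)/5.860 = 30.74 µg/L.

30.7 µg/L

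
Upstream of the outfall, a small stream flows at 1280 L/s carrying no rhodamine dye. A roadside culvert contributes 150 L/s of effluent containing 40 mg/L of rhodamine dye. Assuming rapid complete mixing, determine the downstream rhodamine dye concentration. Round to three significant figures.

Flow-weighted average: C = (1280·0 + 150.0·40.00) / 1430 = 6000/1430 = 4.196 mg/L.

4.20 mg/L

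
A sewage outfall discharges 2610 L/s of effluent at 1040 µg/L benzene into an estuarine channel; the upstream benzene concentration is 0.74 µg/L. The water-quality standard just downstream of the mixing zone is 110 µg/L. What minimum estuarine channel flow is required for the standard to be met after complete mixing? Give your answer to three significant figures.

Set C_mix = 110: (Q·0.7400 + 2610·1040) / (Q + 2610) = 110
→ Q = 2610·(1040 − 110)/(110 − 0.7400) = 22220 L/s.

22200 L/s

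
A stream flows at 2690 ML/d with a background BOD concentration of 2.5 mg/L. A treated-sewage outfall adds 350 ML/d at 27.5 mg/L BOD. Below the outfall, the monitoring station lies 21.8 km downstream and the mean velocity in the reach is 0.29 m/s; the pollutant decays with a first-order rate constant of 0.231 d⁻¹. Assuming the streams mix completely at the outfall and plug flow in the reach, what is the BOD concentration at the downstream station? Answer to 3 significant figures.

Mass balance: C = (2690·2.500 + 350.0·27.50) / 3040 = 16350/3040 = 5.378 mg/L.
Travel time t = 21.8·1000 / 0.29 = 75170 s = 20.88 h.
Decay over the reach: 5.378·exp(−kt) = 5.378·0.8179 = 4.399 mg/L.

4.40 mg/L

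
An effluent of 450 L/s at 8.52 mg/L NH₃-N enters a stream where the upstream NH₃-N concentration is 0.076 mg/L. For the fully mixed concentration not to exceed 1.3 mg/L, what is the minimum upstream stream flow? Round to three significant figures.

Set C_mix = 1.3: (Q·0.07600 + 450.0·8.520) / (Q + 450.0) = 1.3
→ Q = 450.0·(8.520 − 1.3)/(1.3 − 0.07600) = 2654 L/s.

2650 L/s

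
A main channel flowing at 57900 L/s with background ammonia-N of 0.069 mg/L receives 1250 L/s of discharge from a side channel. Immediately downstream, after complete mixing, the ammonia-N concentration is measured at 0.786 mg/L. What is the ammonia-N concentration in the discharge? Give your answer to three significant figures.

34.0 mg/L

Mass balance: 57900·0.06900 + 1250·Cₑ = 59150·0.7860
→ Cₑ = (59150·0.7860 − 57900·0.06900) / 1250 = 34.00 mg/L.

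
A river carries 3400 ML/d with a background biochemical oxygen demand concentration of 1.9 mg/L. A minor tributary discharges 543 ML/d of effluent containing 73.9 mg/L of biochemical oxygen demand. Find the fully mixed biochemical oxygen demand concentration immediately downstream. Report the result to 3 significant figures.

11.8 mg/L

Mixed concentration C = ΣQC/ΣQ = (3400·1.900 + 543.0·73.90) / 3943 = 46590/3943 = 11.82 mg/L.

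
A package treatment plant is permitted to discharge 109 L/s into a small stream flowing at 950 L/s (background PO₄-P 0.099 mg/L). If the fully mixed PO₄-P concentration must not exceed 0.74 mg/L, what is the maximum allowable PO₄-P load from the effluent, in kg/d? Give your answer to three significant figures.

Mass balance at the limit: 950.0·0.09900 + 109.0·Cₑ = 1059·0.74 → Cₑ = 6.327 mg/L.
109.0 L/s = 0.1090 m³/s. Load = 0.1090 m³/s × 6.327 g/m³ × 86 400 s/d = 59.58 kg/d.

59.6 kg/d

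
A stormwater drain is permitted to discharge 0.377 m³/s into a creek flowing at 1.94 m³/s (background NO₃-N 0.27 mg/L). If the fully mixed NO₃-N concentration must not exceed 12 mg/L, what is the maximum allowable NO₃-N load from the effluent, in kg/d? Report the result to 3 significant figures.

Mass balance at the limit: 1.940·0.2700 + 0.3770·Cₑ = 2.317·12 → Cₑ = 72.36 mg/L.
Load = 0.3770 m³/s × 72.36 g/m³ × 86 400 s/d = 2357 kg/d.

2360 kg/d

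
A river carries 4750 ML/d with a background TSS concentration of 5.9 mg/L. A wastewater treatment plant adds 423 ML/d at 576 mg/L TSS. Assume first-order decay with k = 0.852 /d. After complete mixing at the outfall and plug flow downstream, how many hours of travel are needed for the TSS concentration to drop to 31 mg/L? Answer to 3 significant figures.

Mass balance: C = (4750·5.900 + 423.0·576.0) / 5173 = 271700/5173 = 52.52 mg/L.
52.52·exp(−k·t) = 31 → t = ln(52.52/31)/k = 53460 s = 14.85 h.

14.8 h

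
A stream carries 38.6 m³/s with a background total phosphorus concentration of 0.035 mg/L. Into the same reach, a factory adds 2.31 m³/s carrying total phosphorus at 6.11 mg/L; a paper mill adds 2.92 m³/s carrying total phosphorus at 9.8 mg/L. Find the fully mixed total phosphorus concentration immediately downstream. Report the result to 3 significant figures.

1.01 mg/L

Mixed concentration C = ΣQC/ΣQ = (38.60·0.03500 + 2.310·6.110 + 2.920·9.800) / 43.83 = 44.08/43.83 = 1.006 mg/L.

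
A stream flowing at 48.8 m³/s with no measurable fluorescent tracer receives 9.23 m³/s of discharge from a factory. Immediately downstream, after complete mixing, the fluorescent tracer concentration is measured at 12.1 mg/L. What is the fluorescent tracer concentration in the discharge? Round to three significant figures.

Mass balance: 48.80·0 + 9.230·Cₑ = 58.03·12.10
→ Cₑ = (58.03·12.10 − 48.80·0) / 9.230 = 76.07 mg/L.

76.1 mg/L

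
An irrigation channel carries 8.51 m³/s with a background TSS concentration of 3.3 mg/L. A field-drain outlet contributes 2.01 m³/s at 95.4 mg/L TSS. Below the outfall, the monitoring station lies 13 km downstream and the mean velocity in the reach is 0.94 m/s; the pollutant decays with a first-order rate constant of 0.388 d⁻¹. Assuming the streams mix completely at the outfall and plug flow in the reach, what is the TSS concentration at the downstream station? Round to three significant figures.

19.6 mg/L

After mixing, C = (8.510·3.300 + 2.010·95.40) / 10.52 = 219.8/10.52 = 20.90 mg/L.
Travel time t = 13·1000 / 0.94 = 13830 s = 3.842 h.
Applying C = C₀e^(−kt): 20.90 × 0.9398 = 19.64 mg/L.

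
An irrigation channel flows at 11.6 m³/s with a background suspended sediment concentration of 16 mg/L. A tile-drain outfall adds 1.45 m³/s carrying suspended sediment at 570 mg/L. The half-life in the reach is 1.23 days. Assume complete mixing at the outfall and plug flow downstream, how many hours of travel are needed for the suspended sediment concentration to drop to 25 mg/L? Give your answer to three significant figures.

48.2 h

Conservation of mass: C = (11.60·16.00 + 1.450·570.0) / 13.05 = 1012/13.05 = 77.56 mg/L.
Half-life 1.23 d → k = ln 2 / 1.23 = 0.5635 d⁻¹.
77.56·exp(−k·t) = 25 → t = ln(77.56/25)/k = 173600 s = 48.22 h.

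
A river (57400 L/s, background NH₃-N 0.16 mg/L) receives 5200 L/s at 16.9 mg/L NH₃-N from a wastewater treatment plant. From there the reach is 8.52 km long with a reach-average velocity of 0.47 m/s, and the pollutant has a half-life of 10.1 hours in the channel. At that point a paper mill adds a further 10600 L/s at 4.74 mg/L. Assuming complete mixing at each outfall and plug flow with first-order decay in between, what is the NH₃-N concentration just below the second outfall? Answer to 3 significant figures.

After mixing, C = (57400·0.1600 + 5200·16.90) / 62600 = 97060/62600 = 1.551 mg/L; combined flow 62600 L/s.
Travel time t = 8.52·1000 / 0.47 = 18130 s = 5.035 h.
Half-life 10.1 h → k = ln 2 / 10.1 = 0.06863 h⁻¹ = 1.647 d⁻¹.
After decay, C = 1.551 × e^(−kt) = 1.551 × 0.7078 = 1.097 mg/L.
At the second outfall, C = (62600·1.097 + 10600·4.740) / (62600 + 10600) = 1.625 mg/L.

1.62 mg/L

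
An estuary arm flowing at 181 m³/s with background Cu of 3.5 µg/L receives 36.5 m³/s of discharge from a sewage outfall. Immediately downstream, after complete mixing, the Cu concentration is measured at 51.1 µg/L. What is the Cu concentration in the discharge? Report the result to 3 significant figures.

287 µg/L

Mass balance: 181.0·3.500 + 36.50·Cₑ = 217.5·51.10
→ Cₑ = (217.5·51.10 − 181.0·3.500) / 36.50 = 287.1 µg/L.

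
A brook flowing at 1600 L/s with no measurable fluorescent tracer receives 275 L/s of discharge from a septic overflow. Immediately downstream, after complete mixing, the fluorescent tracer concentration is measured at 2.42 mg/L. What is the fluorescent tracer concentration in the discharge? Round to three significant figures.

16.5 mg/L

Mass balance: 1600·0 + 275.0·Cₑ = 1875·2.420
→ Cₑ = (1875·2.420 − 1600·0) / 275.0 = 16.50 mg/L.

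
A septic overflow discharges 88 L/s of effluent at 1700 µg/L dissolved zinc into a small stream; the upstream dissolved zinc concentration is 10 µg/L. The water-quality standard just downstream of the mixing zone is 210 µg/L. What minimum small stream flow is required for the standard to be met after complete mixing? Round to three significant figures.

Set C_mix = 210: (Q·10.00 + 88.00·1700) / (Q + 88.00) = 210
→ Q = 88.00·(1700 − 210)/(210 − 10.00) = 655.6 L/s.

656 L/s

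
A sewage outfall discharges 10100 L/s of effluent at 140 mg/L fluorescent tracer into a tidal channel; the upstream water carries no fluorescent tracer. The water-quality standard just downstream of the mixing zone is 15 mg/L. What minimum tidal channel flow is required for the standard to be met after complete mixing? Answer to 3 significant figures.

Set C_mix = 15: (Q·0 + 10100·140.0) / (Q + 10100) = 15
→ Q = 10100·(140.0 − 15)/(15 − 0) = 84170 L/s.

84200 L/s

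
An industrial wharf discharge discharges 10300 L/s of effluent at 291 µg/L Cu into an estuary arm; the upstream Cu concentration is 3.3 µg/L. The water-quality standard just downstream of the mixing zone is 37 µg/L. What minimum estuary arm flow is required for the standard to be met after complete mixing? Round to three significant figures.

Set C_mix = 37: (Q·3.300 + 10300·291.0) / (Q + 10300) = 37
→ Q = 10300·(291.0 − 37)/(37 − 3.300) = 77630 L/s.

77600 L/s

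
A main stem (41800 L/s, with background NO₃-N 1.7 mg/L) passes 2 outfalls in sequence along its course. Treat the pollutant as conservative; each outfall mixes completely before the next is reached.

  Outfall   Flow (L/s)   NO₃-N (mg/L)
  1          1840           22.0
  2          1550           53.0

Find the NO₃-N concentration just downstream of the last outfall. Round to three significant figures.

Outfall 1: combined Q = 43640 L/s; C = (41800·1.700 + 1840·22.00)/43640 = 2.556 mg/L.
Outfall 2: combined Q = 45190 L/s; C = (43640·2.556 + 1550·53.00)/45190 = 4.286 mg/L.

4.29 mg/L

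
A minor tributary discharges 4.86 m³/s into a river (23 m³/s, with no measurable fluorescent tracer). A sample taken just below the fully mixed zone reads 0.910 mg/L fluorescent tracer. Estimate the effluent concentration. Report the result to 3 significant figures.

5.22 mg/L

Mass balance: 23.00·0 + 4.860·Cₑ = 27.86·0.9100
→ Cₑ = (27.86·0.9100 − 23.00·0) / 4.860 = 5.217 mg/L.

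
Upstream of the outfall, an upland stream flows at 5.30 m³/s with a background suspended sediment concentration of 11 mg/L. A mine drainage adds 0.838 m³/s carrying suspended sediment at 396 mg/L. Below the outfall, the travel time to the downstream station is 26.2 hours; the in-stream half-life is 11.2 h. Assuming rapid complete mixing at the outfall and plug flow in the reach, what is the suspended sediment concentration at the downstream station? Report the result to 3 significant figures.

12.6 mg/L

After mixing, C = (5.300·11.00 + 0.8380·396.0) / 6.138 = 390.1/6.138 = 63.56 mg/L.
Half-life 11.2 h → k = ln 2 / 11.2 = 0.06189 h⁻¹ = 1.485 d⁻¹.
After decay, C = 63.56 × e^(−kt) = 63.56 × 0.1976 = 12.56 mg/L.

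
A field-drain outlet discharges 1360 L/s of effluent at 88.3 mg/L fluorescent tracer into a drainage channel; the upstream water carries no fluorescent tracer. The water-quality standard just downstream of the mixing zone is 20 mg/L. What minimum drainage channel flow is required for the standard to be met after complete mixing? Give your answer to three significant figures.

Set C_mix = 20: (Q·0 + 1360·88.30) / (Q + 1360) = 20
→ Q = 1360·(88.30 − 20)/(20 − 0) = 4644 L/s.

4640 L/s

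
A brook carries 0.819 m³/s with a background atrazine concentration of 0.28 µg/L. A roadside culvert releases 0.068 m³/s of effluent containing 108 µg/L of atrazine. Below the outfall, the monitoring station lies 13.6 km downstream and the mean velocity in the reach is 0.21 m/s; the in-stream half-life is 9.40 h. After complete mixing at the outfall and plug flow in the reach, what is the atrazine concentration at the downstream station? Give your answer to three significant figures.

2.27 µg/L

After mixing, C = (0.8190·0.2800 + 0.06800·108.0) / 0.8870 = 7.573/0.8870 = 8.538 µg/L.
Travel time t = 13.6·1000 / 0.21 = 64760 s = 17.99 h.
Half-life 9.40 h → k = ln 2 / 9.40 = 0.07374 h⁻¹ = 1.770 d⁻¹.
First-order decay: C = 8.538·exp(−k·t) = 8.538·0.2654 = 2.266 µg/L.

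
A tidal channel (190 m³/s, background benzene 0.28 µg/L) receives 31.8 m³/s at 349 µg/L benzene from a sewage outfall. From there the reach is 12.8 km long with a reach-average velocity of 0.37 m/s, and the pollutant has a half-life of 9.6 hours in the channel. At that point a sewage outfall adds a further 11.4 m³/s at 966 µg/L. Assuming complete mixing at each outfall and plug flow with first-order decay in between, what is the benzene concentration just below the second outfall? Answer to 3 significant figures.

Mass balance: C = (190.0·0.2800 + 31.80·349.0) / 221.8 = 11150/221.8 = 50.28 µg/L; combined flow 221.8 m³/s.
Travel time t = 12.8·1000 / 0.37 = 34590 s = 9.610 h.
Half-life 9.6 h → k = ln 2 / 9.6 = 0.07220 h⁻¹ = 1.733 d⁻¹.
After decay, C = 50.28 × e^(−kt) = 50.28 × 0.4997 = 25.12 µg/L.
Second outfall: C = (221.8·25.12 + 11.40·966.0)/233.2 = 71.12 µg/L.

71.1 µg/L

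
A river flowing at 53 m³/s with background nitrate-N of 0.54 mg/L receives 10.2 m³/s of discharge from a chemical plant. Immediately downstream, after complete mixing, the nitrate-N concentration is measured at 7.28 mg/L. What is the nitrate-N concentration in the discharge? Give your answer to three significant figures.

Mass balance: 53.00·0.5400 + 10.20·Cₑ = 63.20·7.280
→ Cₑ = (63.20·7.280 − 53.00·0.5400) / 10.20 = 42.30 mg/L.

42.3 mg/L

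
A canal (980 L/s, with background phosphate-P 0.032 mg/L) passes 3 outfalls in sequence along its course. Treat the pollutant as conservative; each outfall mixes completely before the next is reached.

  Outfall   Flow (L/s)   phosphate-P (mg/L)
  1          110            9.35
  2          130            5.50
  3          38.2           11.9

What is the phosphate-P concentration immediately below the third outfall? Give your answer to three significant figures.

1.77 mg/L

Below outfall 1: Q → 1090 L/s, C = (980.0·0.03200 + 110.0·9.350)/1090 = 0.9723 mg/L.
Below outfall 2: Q → 1220 L/s, C = (1090·0.9723 + 130.0·5.500)/1220 = 1.455 mg/L.
Below outfall 3: Q → 1258 L/s, C = (1220·1.455 + 38.20·11.90)/1258 = 1.772 mg/L.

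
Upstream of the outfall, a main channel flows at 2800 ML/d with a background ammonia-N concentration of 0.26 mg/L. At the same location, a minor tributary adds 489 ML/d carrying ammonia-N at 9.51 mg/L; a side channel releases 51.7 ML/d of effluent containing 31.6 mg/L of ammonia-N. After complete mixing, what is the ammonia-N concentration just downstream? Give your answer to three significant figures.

2.10 mg/L

Flow-weighted average: C = (2800·0.2600 + 489.0·9.510 + 51.70·31.60) / 3341 = 7012/3341 = 2.099 mg/L.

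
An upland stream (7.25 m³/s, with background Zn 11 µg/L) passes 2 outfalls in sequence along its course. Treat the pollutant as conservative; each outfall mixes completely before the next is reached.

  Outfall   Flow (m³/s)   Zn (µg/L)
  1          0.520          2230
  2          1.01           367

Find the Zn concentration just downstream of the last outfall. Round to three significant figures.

Below outfall 1: Q → 7.770 m³/s, C = (7.250·11.00 + 0.5200·2230)/7.770 = 159.5 µg/L.
Below outfall 2: Q → 8.780 m³/s, C = (7.770·159.5 + 1.010·367.0)/8.780 = 183.4 µg/L.

183 µg/L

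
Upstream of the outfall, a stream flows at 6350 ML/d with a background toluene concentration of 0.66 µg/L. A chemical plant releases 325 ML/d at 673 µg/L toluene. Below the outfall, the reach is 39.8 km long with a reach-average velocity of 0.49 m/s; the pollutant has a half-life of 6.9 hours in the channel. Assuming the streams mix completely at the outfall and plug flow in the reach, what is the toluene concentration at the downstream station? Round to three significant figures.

3.46 µg/L

After mixing, C = (6350·0.6600 + 325.0·673.0) / 6675 = 222900/6675 = 33.40 µg/L.
Travel time t = 39.8·1000 / 0.49 = 81220 s = 22.56 h.
Half-life 6.9 h → k = ln 2 / 6.9 = 0.1005 h⁻¹ = 2.411 d⁻¹.
Applying C = C₀e^(−kt): 33.40 × 0.1037 = 3.462 µg/L.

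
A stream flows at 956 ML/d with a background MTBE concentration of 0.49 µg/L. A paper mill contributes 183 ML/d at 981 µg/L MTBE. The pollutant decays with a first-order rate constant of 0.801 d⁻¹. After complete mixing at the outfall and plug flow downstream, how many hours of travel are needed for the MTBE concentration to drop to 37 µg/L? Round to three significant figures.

After mixing, C = (956.0·0.4900 + 183.0·981.0) / 1139 = 180000/1139 = 158.0 µg/L.
158.0·exp(−k·t) = 37 → t = ln(158.0/37)/k = 156600 s = 43.50 h.

43.5 h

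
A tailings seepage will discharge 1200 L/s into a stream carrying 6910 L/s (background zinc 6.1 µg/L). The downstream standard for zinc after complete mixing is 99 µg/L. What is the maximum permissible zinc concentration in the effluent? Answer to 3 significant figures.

634 µg/L

At the limit, (Qr·Cr + Qe·Cₑ)/(Qr + Qe) = 99:
Cₑ = (8110·99 − 6910·6.100) / 1200 = 633.9 µg/L.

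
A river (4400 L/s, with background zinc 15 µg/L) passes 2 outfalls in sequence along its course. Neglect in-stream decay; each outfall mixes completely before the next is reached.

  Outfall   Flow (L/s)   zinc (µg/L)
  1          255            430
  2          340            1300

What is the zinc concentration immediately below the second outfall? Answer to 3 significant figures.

124 µg/L

After outfall 1: Q = 4400 + 255.0 = 4655 L/s; C = (4400·15.00 + 255.0·430.0)/4655 = 37.73 µg/L.
After outfall 2: Q = 4655 + 340.0 = 4995 L/s; C = (4655·37.73 + 340.0·1300)/4995 = 123.7 µg/L.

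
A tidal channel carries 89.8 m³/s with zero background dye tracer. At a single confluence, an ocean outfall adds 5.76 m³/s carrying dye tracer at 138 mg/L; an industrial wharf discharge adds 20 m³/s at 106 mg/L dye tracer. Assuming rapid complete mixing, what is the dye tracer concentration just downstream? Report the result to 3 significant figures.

Mixed concentration C = ΣQC/ΣQ = (89.80·0 + 5.760·138.0 + 20.00·106.0) / 115.6 = 2915/115.6 = 25.22 mg/L.

25.2 mg/L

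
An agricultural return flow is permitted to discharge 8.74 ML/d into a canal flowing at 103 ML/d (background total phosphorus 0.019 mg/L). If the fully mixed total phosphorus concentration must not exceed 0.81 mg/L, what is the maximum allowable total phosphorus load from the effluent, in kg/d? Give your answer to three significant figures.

Mass balance at the limit: 103.0·0.01900 + 8.740·Cₑ = 111.7·0.81 → Cₑ = 10.13 mg/L.
8.740 ML/d = 0.1012 m³/s. Load = 0.1012 m³/s × 10.13 g/m³ × 86 400 s/d = 88.55 kg/d.

88.6 kg/d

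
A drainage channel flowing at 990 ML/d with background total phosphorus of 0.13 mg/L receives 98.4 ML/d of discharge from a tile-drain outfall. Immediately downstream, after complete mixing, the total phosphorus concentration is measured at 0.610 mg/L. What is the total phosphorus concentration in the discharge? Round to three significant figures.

5.44 mg/L

Mass balance: 990.0·0.1300 + 98.40·Cₑ = 1088·0.6100
→ Cₑ = (1088·0.6100 − 990.0·0.1300) / 98.40 = 5.439 mg/L.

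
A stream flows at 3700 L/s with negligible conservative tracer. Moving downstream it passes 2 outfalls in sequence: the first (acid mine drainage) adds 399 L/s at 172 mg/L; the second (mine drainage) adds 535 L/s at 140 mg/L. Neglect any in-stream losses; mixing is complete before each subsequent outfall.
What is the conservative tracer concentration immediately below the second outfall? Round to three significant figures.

31.0 mg/L

Below outfall 1: Q → 4099 L/s, C = (3700·0 + 399.0·172.0)/4099 = 16.74 mg/L.
Below outfall 2: Q → 4634 L/s, C = (4099·16.74 + 535.0·140.0)/4634 = 30.97 mg/L.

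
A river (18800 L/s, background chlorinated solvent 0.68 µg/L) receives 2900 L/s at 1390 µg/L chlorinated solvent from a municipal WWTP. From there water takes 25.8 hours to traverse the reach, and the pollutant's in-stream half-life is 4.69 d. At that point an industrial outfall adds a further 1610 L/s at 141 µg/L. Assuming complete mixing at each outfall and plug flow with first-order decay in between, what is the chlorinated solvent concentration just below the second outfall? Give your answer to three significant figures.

Mixed concentration C = ΣQC/ΣQ = (18800·0.6800 + 2900·1390) / 21700 = 4044000/21700 = 186.3 µg/L; combined flow 21700 L/s.
Half-life 4.69 d → k = ln 2 / 4.69 = 0.1478 d⁻¹.
First-order decay: C = 186.3·exp(−k·t) = 186.3·0.8531 = 159.0 µg/L.
At the second outfall, C = (21700·159.0 + 1610·141.0) / (21700 + 1610) = 157.7 µg/L.

158 µg/L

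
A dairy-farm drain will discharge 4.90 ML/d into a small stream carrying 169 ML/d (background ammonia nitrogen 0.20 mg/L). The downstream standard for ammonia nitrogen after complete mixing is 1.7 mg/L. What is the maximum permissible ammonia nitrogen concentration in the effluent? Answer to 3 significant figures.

53.4 mg/L

At the limit, (Qr·Cr + Qe·Cₑ)/(Qr + Qe) = 1.7:
Cₑ = (173.9·1.7 − 169.0·0.2000) / 4.900 = 53.43 mg/L.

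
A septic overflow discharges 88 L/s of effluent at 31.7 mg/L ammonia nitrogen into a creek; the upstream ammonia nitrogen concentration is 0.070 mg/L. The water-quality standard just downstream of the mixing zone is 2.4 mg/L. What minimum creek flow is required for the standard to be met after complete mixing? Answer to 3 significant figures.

Set C_mix = 2.4: (Q·0.07000 + 88.00·31.70) / (Q + 88.00) = 2.4
→ Q = 88.00·(31.70 − 2.4)/(2.4 − 0.07000) = 1107 L/s.

1110 L/s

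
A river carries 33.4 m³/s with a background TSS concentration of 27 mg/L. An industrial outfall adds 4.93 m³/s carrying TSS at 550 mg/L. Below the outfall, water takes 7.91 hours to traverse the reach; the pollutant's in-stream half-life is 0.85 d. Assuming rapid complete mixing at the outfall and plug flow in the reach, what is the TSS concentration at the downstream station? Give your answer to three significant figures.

72.1 mg/L

Mass balance: C = (33.40·27.00 + 4.930·550.0) / 38.33 = 3613/38.33 = 94.27 mg/L.
Half-life 0.85 d → k = ln 2 / 0.85 = 0.8155 d⁻¹.
First-order decay: C = 94.27·exp(−k·t) = 94.27·0.7643 = 72.05 mg/L.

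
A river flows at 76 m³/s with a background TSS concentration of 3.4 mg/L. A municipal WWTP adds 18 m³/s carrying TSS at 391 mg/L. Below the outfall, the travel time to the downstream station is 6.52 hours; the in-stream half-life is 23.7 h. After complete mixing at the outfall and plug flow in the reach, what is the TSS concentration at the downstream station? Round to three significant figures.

Flow-weighted average: C = (76.00·3.400 + 18.00·391.0) / 94.00 = 7296/94.00 = 77.62 mg/L.
Half-life 23.7 h → k = ln 2 / 23.7 = 0.02925 h⁻¹ = 0.7019 d⁻¹.
Decay over the reach: 77.62·exp(−kt) = 77.62·0.8264 = 64.15 mg/L.

64.1 mg/L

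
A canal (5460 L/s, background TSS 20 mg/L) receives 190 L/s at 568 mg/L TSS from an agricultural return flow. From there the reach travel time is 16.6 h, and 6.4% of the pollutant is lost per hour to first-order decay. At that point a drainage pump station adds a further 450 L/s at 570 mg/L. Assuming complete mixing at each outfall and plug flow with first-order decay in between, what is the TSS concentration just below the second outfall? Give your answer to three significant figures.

53.9 mg/L

After mixing, C = (5460·20.00 + 190.0·568.0) / 5650 = 217100/5650 = 38.43 mg/L; combined flow 5650 L/s.
6.4%/h lost → k = −ln(1 − 0.064) = 0.06614 h⁻¹.
Applying C = C₀e^(−kt): 38.43 × 0.3336 = 12.82 mg/L.
At the second outfall, C = (5650·12.82 + 450.0·570.0) / (5650 + 450.0) = 53.92 mg/L.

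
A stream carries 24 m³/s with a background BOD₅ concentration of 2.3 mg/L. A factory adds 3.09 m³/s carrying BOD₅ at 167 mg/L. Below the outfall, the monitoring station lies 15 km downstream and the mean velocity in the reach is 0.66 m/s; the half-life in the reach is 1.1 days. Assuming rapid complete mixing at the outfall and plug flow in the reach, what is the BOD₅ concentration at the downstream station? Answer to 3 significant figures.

17.9 mg/L

Mass balance: C = (24.00·2.300 + 3.090·167.0) / 27.09 = 571.2/27.09 = 21.09 mg/L.
Travel time t = 15·1000 / 0.66 = 22730 s = 6.313 h.
Half-life 1.1 d → k = ln 2 / 1.1 = 0.6301 d⁻¹.
Decay over the reach: 21.09·exp(−kt) = 21.09·0.8473 = 17.87 mg/L.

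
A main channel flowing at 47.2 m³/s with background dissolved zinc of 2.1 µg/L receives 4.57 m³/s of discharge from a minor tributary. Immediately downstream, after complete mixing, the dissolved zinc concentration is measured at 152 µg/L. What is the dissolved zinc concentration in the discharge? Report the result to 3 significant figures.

Mass balance: 47.20·2.100 + 4.570·Cₑ = 51.77·152.0
→ Cₑ = (51.77·152.0 − 47.20·2.100) / 4.570 = 1700 µg/L.

1700 µg/L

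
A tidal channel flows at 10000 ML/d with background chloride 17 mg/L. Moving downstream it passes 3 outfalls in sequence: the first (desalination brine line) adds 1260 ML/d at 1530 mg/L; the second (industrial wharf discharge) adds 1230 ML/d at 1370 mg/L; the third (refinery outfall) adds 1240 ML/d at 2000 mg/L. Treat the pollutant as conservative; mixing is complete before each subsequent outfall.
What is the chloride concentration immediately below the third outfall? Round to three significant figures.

Outfall 1: combined Q = 11260 ML/d; C = (10000·17.00 + 1260·1530)/11260 = 186.3 mg/L.
Outfall 2: combined Q = 12490 ML/d; C = (11260·186.3 + 1230·1370)/12490 = 302.9 mg/L.
Outfall 3: combined Q = 13730 ML/d; C = (12490·302.9 + 1240·2000)/13730 = 456.1 mg/L.

456 mg/L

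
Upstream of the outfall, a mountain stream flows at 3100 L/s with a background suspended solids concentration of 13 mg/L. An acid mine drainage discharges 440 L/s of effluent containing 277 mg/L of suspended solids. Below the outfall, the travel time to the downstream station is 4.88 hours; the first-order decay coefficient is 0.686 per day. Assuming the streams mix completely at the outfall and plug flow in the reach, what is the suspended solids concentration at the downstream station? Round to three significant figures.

After mixing, C = (3100·13.00 + 440.0·277.0) / 3540 = 162200/3540 = 45.81 mg/L.
Applying C = C₀e^(−kt): 45.81 × 0.8698 = 39.85 mg/L.

39.8 mg/L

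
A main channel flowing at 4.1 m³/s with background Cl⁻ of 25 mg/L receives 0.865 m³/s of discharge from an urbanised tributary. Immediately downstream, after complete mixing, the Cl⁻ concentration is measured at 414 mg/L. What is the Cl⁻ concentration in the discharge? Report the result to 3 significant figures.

Mass balance: 4.100·25.00 + 0.8650·Cₑ = 4.965·414.0
→ Cₑ = (4.965·414.0 − 4.100·25.00) / 0.8650 = 2258 mg/L.

2260 mg/L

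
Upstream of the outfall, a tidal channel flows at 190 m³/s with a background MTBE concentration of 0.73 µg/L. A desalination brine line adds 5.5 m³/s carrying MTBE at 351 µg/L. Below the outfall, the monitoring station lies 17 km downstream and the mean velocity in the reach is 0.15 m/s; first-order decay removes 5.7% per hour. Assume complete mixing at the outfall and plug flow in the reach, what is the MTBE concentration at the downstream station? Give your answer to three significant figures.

After mixing, C = (190.0·0.7300 + 5.500·351.0) / 195.5 = 2069/195.5 = 10.58 µg/L.
Travel time t = 17·1000 / 0.15 = 113300 s = 31.48 h.
5.7%/h lost → k = −ln(1 − 0.057) = 0.05869 h⁻¹.
Decay over the reach: 10.58·exp(−kt) = 10.58·0.1576 = 1.668 µg/L.

1.67 µg/L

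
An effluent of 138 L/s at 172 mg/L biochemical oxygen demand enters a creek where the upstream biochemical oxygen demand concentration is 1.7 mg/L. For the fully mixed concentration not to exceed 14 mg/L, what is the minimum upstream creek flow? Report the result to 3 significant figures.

1770 L/s

Set C_mix = 14: (Q·1.700 + 138.0·172.0) / (Q + 138.0) = 14
→ Q = 138.0·(172.0 − 14)/(14 − 1.700) = 1773 L/s.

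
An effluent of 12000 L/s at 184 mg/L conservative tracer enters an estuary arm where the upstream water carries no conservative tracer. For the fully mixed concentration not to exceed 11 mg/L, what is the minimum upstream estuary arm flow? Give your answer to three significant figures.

Set C_mix = 11: (Q·0 + 12000·184.0) / (Q + 12000) = 11
→ Q = 12000·(184.0 − 11)/(11 − 0) = 188700 L/s.

189000 L/s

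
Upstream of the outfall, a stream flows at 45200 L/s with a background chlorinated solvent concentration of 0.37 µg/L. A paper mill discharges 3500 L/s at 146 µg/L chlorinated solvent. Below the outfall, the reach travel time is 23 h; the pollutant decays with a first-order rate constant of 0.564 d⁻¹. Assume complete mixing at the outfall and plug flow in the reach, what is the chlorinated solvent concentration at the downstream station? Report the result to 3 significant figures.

6.31 µg/L

Flow-weighted average: C = (45200·0.3700 + 3500·146.0) / 48700 = 527700/48700 = 10.84 µg/L.
After decay, C = 10.84 × e^(−kt) = 10.84 × 0.5825 = 6.312 µg/L.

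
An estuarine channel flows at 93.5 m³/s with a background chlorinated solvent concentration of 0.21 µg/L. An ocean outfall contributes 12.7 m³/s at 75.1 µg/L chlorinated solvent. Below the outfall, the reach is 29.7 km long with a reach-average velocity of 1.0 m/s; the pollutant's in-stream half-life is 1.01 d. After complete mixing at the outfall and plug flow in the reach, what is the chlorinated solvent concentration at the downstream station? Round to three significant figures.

7.24 µg/L

After mixing, C = (93.50·0.2100 + 12.70·75.10) / 106.2 = 973.4/106.2 = 9.166 µg/L.
Travel time t = 29.7·1000 / 1.0 = 29700 s = 8.250 h.
Half-life 1.01 d → k = ln 2 / 1.01 = 0.6863 d⁻¹.
After decay, C = 9.166 × e^(−kt) = 9.166 × 0.7899 = 7.240 µg/L.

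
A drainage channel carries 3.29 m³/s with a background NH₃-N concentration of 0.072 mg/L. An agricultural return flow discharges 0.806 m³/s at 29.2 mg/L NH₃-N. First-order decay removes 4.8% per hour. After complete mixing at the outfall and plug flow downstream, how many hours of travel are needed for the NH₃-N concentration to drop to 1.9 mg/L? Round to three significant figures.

22.7 h

Mass balance: C = (3.290·0.07200 + 0.8060·29.20) / 4.096 = 23.77/4.096 = 5.804 mg/L.
4.8%/h lost → k = −ln(1 − 0.048) = 0.04919 h⁻¹.
5.804·exp(−k·t) = 1.9 → t = ln(5.804/1.9)/k = 81720 s = 22.70 h.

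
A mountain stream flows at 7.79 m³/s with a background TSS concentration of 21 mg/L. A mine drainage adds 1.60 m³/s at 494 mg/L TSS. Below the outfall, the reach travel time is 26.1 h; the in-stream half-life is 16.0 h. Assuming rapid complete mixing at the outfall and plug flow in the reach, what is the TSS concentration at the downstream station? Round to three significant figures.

Mixed concentration C = ΣQC/ΣQ = (7.790·21.00 + 1.600·494.0) / 9.390 = 954.0/9.390 = 101.6 mg/L.
Half-life 16.0 h → k = ln 2 / 16.0 = 0.04332 h⁻¹ = 1.040 d⁻¹.
After decay, C = 101.6 × e^(−kt) = 101.6 × 0.3228 = 32.80 mg/L.

32.8 mg/L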